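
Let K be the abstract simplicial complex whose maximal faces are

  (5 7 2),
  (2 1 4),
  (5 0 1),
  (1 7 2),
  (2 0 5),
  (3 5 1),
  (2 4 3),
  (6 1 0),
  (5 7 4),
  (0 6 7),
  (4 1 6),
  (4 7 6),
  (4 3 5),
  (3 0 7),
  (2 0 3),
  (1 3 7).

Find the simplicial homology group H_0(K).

H_0 ≅ Z.

K has 8 vertices, 24 edges, 16 triangles.
rank ∂_0 = 0, rank ∂_1 = 7 ⇒ b_0 = 8 − 0 − 7 = 1; all invariant factors of ∂_1 are 1 so no torsion. So H_0 ≅ Z.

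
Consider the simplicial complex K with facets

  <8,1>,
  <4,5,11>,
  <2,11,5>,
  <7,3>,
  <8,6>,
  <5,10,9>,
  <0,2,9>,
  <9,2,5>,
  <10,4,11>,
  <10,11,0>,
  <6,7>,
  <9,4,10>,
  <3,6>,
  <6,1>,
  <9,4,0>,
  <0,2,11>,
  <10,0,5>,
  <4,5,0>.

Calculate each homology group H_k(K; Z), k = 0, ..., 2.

H_0 ≅ Z^2,  H_1 ≅ Z^2 ⊕ Z/2Z,  H_2 = 0.

We work with the vertex ordering 0 < 1 < 2 < 3 < 4 < 5 < 6 < 7 < 8 < 9 < 10 < 11. The simplices of K, each written with vertices in increasing order, are:

  0-simplices (12): [0], [1], [2], [3], [4], [5], [6], [7], [8], [9], [10], [11]
  1-simplices (24): (24 of them)
  2-simplices (12): [0,2,9], [0,2,11], [0,4,5], [0,4,9], [0,5,10], [0,10,11], [2,5,9], [2,5,11], [4,5,11], [4,9,10], [4,10,11], [5,9,10]

so the chain groups are C_0 ≅ Z^12, C_1 ≅ Z^24, C_2 ≅ Z^12.

Boundary ∂_1: C_1 → C_0 maps an edge to its endpoints' difference, ∂[p,q] = q − p. For instance
  ∂[6,7] = [7] − [6].
The resulting 12×24 matrix has rank 10, and its Smith normal form has invariant factors (1,1,1,1,1,1,1,1,1,1).

Boundary ∂_2: C_2 → C_1 sends each 2-simplex [p,q,r] to [q,r] − [p,r] + [p,q]. For instance
  ∂[0,10,11] = [10,11] − [0,11] + [0,10],
  ∂[0,2,9] = [2,9] − [0,9] + [0,2].
The 24×12 boundary matrix has rank 12 and Smith normal form diag(1,1,1,1,1,1,1,1,1,1,1,2).

From H_k ≅ ker(∂_k) / im(∂_{k+1}) we obtain:

  H_0: rank C_0 − rank ∂_1 = 12 − 10 = 2, and the invariant factors of ∂_1 are all 1, so H_0 = Z^2.
  H_1: rank ker ∂_1 − rank ∂_2 = (24 − 10) − 12 = 2, and ∂_2 has invariant factor 2 > 1, so H_1 = Z^2 ⊕ Z/2Z.
  H_2: rank ker ∂_2 − rank ∂_3 = (12 − 12) − 0 = 0, and there is no ∂_3, so H_2 = 0.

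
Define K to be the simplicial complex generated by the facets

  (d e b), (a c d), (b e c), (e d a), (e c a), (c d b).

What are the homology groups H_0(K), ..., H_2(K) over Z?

H_0 ≅ Z,  H_1 = 0,  H_2 ≅ Z.

Fix the vertex order a < b < c < d < e and write every simplex with vertices in increasing order. Then dim K = 2 and the simplices of K are:

  0-simplices (5): a, b, c, d, e
  1-simplices (9): ac, ad, ae, bc, bd, be, cd, ce, de
  2-simplices (6): acd, ace, ade, bcd, bce, bde

giving chain groups C_0 ≅ Z^5, C_1 ≅ Z^9, C_2 ≅ Z^6.

Boundary ∂_1: C_1 → C_0 maps an edge to its endpoints' difference, ∂[p,q] = q − p. For instance
  ∂cd = d − c.
The resulting 5×9 matrix has rank 4, and its Smith normal form has invariant factors (1,1,1,1).

The boundary map ∂_2: C_2 → C_1 acts by ∂[p,q,r] = [q,r] − [p,r] + [p,q]. For instance
  ∂ace = ce − ae + ac,
  ∂ade = de − ae + ad.
The 9×6 boundary matrix has rank 5 and Smith normal form diag(1,1,1,1,1).

Computing H_k = (kernel of ∂_k) / (image of ∂_{k+1}):

  H_0: rank C_0 − rank ∂_1 = 5 − 4 = 1, and the invariant factors of ∂_1 are all 1, so H_0 ≅ Z.
  H_1: rank ker ∂_1 − rank ∂_2 = (9 − 4) − 5 = 0, and the invariant factors of ∂_2 are all 1, so H_1 ≅ 0.
  H_2: rank ker ∂_2 − rank ∂_3 = (6 − 5) − 0 = 1, and there is no ∂_3, so H_2 ≅ Z.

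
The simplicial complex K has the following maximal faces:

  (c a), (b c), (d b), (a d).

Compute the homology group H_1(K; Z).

H_1 = Z.

Order the vertices as a < b < c < d. Listing each simplex with vertices in this order, K has dimension 1 with simplices:

  0-simplices (4): a, b, c, d
  1-simplices (4): ac, ad, bc, bd

Hence C_0 ≅ Z^4, C_1 ≅ Z^4.

The boundary map ∂_1: C_1 → C_0 sends each edge [p,q] (with p < q) to q − p. For instance
  ∂ac = c − a.
This gives a 4×4 integer matrix of rank 3; reducing to Smith normal form yields diagonal entries (1,1,1).

Now H_k = ker ∂_k / im ∂_{k+1}, so:

  H_1: rank ker ∂_1 − rank ∂_2 = (4 − 3) − 0 = 1, and there is no ∂_2, so H_1 ≅ Z.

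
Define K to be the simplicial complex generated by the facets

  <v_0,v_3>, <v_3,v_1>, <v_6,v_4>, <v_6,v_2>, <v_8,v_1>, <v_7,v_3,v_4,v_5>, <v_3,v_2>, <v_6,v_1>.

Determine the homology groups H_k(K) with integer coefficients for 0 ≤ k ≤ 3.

H_0 = Z,  H_1 = Z^2,  H_2 = 0,  H_3 = 0.

K has 9 vertices, 13 edges, 4 triangles, 1 3-simplex.
rank ∂_0 = 0, rank ∂_1 = 8 ⇒ b_0 = 9 − 0 − 8 = 1; all invariant factors of ∂_1 are 1 so no torsion. So H_0 = Z.
rank ∂_1 = 8, rank ∂_2 = 3 ⇒ b_1 = 13 − 8 − 3 = 2; all invariant factors of ∂_2 are 1 so no torsion. So H_1 = Z^2.
rank ∂_2 = 3, rank ∂_3 = 1 ⇒ b_2 = 4 − 3 − 1 = 0; all invariant factors of ∂_3 are 1 so no torsion. So H_2 = 0.
rank ∂_3 = 1, rank ∂_4 = 0 ⇒ b_3 = 1 − 1 − 0 = 0. So H_3 = 0.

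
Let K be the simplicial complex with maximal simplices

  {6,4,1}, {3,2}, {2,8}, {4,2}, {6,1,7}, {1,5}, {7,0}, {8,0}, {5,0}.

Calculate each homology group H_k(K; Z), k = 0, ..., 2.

Take the total order 0 < 1 < 2 < 3 < 4 < 5 < 6 < 7 < 8 on the vertex set. Then K (dimension 2) consists of the simplices:

  0-simplices (9): [0], [1], [2], [3], [4], [5], [6], [7], [8]
  1-simplices (12): [0,5], [0,7], [0,8], [1,4], [1,5], [1,6], [1,7], [2,3], [2,4], [2,8], [4,6], [6,7]
  2-simplices (2): [1,4,6], [1,6,7]

giving chain groups C_0 ≅ Z^9, C_1 ≅ Z^12, C_2 ≅ Z^2.

∂_1: C_1 → C_0 sends each edge [p,q] (with p < q) to q − p.
The resulting 9×12 matrix has rank 8, and its Smith normal form has invariant factors (1,1,1,1,1,1,1,1).

Boundary ∂_2: C_2 → C_1 maps a triangle to the signed sum of its edges. For instance
  ∂[1,4,6] = [4,6] − [1,6] + [1,4],
  ∂[1,6,7] = [6,7] − [1,7] + [1,6].
The resulting 12×2 matrix has rank 2, and its Smith normal form has invariant factors (1,1).

From H_k ≅ ker(∂_k) / im(∂_{k+1}) we obtain:

  H_0: rank C_0 − rank ∂_1 = 9 − 8 = 1, and the invariant factors of ∂_1 are all 1, so H_0 ≅ Z.
  H_1: rank ker ∂_1 − rank ∂_2 = (12 − 8) − 2 = 2, and the invariant factors of ∂_2 are all 1, so H_1 ≅ Z^2.
  H_2: rank ker ∂_2 − rank ∂_3 = (2 − 2) − 0 = 0, and there is no ∂_3, so H_2 ≅ 0.

H_0 = Z,  H_1 = Z^2,  H_2 = 0.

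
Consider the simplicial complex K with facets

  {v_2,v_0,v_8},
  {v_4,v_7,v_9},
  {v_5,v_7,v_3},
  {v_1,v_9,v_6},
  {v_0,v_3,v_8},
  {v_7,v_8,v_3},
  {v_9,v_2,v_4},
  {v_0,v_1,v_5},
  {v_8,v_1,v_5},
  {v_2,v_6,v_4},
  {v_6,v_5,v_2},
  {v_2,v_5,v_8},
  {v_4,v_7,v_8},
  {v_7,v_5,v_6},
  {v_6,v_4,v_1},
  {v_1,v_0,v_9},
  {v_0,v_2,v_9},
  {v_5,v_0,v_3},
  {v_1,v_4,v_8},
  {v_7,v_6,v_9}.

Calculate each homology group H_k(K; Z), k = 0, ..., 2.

H_0 = Z,  H_1 = Z ⊕ Z/2,  H_2 = 0.

Take the total order v_0 < v_1 < v_2 < v_3 < v_4 < v_5 < v_6 < v_7 < v_8 < v_9 on the vertex set. Then K (dimension 2) consists of the simplices:

  0-simplices (10): [v_0], [v_1], [v_2], [v_3], [v_4], [v_5], [v_6], [v_7], [v_8], [v_9]
  1-simplices (30): (30 of them)
  2-simplices (20): (20 of them)

Hence C_0 ≅ Z^10, C_1 ≅ Z^30, C_2 ≅ Z^20.

∂_1: C_1 → C_0 maps an edge to its endpoints' difference, ∂[p,q] = q − p.
This gives a 10×30 integer matrix of rank 9; reducing to Smith normal form yields diagonal entries (1,1,1,1,1,1,1,1,1).

Boundary ∂_2: C_2 → C_1 sends each 2-simplex [p,q,r] to [q,r] − [p,r] + [p,q]. For instance
  ∂[v_2,v_5,v_8] = [v_5,v_8] − [v_2,v_8] + [v_2,v_5],
  ∂[v_5,v_6,v_7] = [v_6,v_7] − [v_5,v_7] + [v_5,v_6].
The 30×20 boundary matrix has rank 20 and Smith normal form diag(1,1,1,1,1,1,1,1,1,1,1,1,1,1,1,1,1,1,1,2).

From H_k ≅ ker(∂_k) / im(∂_{k+1}) we obtain:

  H_0: rank C_0 − rank ∂_1 = 10 − 9 = 1, and the invariant factors of ∂_1 are all 1, so H_0 ≅ Z.
  H_1: rank ker ∂_1 − rank ∂_2 = (30 − 9) − 20 = 1, and ∂_2 has invariant factor 2 > 1, so H_1 ≅ Z ⊕ Z/2.
  H_2: rank ker ∂_2 − rank ∂_3 = (20 − 20) − 0 = 0, and there is no ∂_3, so H_2 ≅ 0.

(K is a triangulation of the Klein bottle.)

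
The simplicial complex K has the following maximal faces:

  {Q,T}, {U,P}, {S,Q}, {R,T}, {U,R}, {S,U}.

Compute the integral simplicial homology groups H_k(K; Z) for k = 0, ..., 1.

Take the total order P < Q < R < S < T < U on the vertex set. Then K (dimension 1) consists of the simplices:

  0-simplices (6): P, Q, R, S, T, U
  1-simplices (6): PU, QS, QT, RT, RU, SU

so the chain groups are C_0 ≅ Z^6, C_1 ≅ Z^6.

Boundary ∂_1: C_1 → C_0 maps an edge to its endpoints' difference, ∂[p,q] = q − p.
The resulting 6×6 matrix has rank 5, and its Smith normal form has invariant factors (1,1,1,1,1).

Computing H_k = (kernel of ∂_k) / (image of ∂_{k+1}):

  H_0: rank C_0 − rank ∂_1 = 6 − 5 = 1, and the invariant factors of ∂_1 are all 1, so H_0 ≅ Z.
  H_1: rank ker ∂_1 − rank ∂_2 = (6 − 5) − 0 = 1, and there is no ∂_2, so H_1 ≅ Z.

As a check, the Euler characteristic is 6 − 6 = 0, which agrees with 1 − 1 = 0.

H_0 ≅ Z,  H_1 ≅ Z.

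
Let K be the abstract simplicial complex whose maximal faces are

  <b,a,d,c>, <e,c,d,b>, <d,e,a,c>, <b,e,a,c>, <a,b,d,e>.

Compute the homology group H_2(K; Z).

Take the total order a < b < c < d < e on the vertex set. Then K (dimension 3) consists of the simplices:

  0-simplices (5): a, b, c, d, e
  1-simplices (10): ab, ac, ad, ae, bc, bd, be, cd, ce, de
  2-simplices (10): abc, abd, abe, acd, ace, ade, bcd, bce, bde, cde
  3-simplices (5): abcd, abce, abde, acde, bcde

giving chain groups C_0 ≅ Z^5, C_1 ≅ Z^10, C_2 ≅ Z^10, C_3 ≅ Z^5.

Boundary ∂_1: C_1 → C_0 sends each edge [p,q] (with p < q) to q − p.
The resulting 5×10 matrix has rank 4, and its Smith normal form has invariant factors (1,1,1,1).

Boundary ∂_2: C_2 → C_1 maps a triangle to the signed sum of its edges. For instance
  ∂bde = de − be + bd,
  ∂ade = de − ae + ad.
The resulting 10×10 matrix has rank 6, and its Smith normal form has invariant factors (1,1,1,1,1,1).

The boundary map ∂_3: C_3 → C_2 sends each 3-simplex σ to the alternating sum Σ_i (−1)^i (σ with its i-th vertex removed). For instance
  ∂abcd = bcd − acd + abd − abc,
  ∂abde = bde − ade + abe − abd.
The resulting 10×5 matrix has rank 4, and its Smith normal form has invariant factors (1,1,1,1).

Reading off H_k = ker ∂_k / im ∂_{k+1}:

  H_2: rank ker ∂_2 − rank ∂_3 = (10 − 6) − 4 = 0, and the invariant factors of ∂_3 are all 1, so H_2 ≅ 0.

(K is a triangulation of the 3-sphere S^3.)

H_2 ≅ 0.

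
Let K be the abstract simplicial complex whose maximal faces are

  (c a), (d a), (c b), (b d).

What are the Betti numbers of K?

K has 4 vertices, 4 edges.
rank ∂_0 = 0, rank ∂_1 = 3 ⇒ b_0 = 4 − 0 − 3 = 1; all invariant factors of ∂_1 are 1 so no torsion. So H_0 ≅ Z.
rank ∂_1 = 3, rank ∂_2 = 0 ⇒ b_1 = 4 − 3 − 0 = 1. So H_1 ≅ Z.

b_0 = 1, b_1 = 1.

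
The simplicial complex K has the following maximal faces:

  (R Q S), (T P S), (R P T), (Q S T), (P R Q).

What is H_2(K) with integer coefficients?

We work with the vertex ordering P < Q < R < S < T. The simplices of K, each written with vertices in increasing order, are:

  0-simplices (5): P, Q, R, S, T
  1-simplices (10): PQ, PR, PS, PT, QR, QS, QT, RS, RT, ST
  2-simplices (5): PQR, PRT, PST, QRS, QST

Hence C_0 ≅ Z^5, C_1 ≅ Z^10, C_2 ≅ Z^5.

∂_1: C_1 → C_0 maps an edge to its endpoints' difference, ∂[p,q] = q − p. For instance
  ∂RT = T − R.
The resulting 5×10 matrix has rank 4, and its Smith normal form has invariant factors (1,1,1,1).

The boundary map ∂_2: C_2 → C_1 sends each 2-simplex [p,q,r] to [q,r] − [p,r] + [p,q]. For instance
  ∂QST = ST − QT + QS,
  ∂QRS = RS − QS + QR.
As a 10×5 matrix over Z this has rank 5, with invariant factors (1,1,1,1,1).

From H_k ≅ ker(∂_k) / im(∂_{k+1}) we obtain:

  H_2: rank ker ∂_2 − rank ∂_3 = (5 − 5) − 0 = 0, and there is no ∂_3, so H_2 = 0.

(K is a triangulation of the Möbius band.)

H_2 ≅ 0.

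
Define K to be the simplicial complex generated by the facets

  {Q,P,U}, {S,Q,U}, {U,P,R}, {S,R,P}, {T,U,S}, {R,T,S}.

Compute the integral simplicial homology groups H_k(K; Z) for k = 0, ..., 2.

H_0 ≅ Z,  H_1 ≅ Z,  H_2 = 0.

K has 6 vertices, 12 edges, 6 triangles.
rank ∂_0 = 0, rank ∂_1 = 5 ⇒ b_0 = 6 − 0 − 5 = 1; all invariant factors of ∂_1 are 1 so no torsion. So H_0 ≅ Z.
rank ∂_1 = 5, rank ∂_2 = 6 ⇒ b_1 = 12 − 5 − 6 = 1; all invariant factors of ∂_2 are 1 so no torsion. So H_1 ≅ Z.
rank ∂_2 = 6, rank ∂_3 = 0 ⇒ b_2 = 6 − 6 − 0 = 0. So H_2 ≅ 0.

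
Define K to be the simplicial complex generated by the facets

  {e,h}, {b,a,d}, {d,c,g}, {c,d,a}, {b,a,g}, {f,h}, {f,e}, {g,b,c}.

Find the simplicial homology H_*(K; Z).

H_0 ≅ Z^2,  H_1 ≅ Z^2,  H_2 = 0.

Fix the vertex order a < b < c < d < e < f < g < h and write every simplex with vertices in increasing order. Then dim K = 2 and the simplices of K are:

  0-simplices (8): a, b, c, d, e, f, g, h
  1-simplices (13): ab, ac, ad, ag, bc, bd, bg, cd, cg, dg, ef, eh, fh
  2-simplices (5): abd, abg, acd, bcg, cdg

Hence C_0 ≅ Z^8, C_1 ≅ Z^13, C_2 ≅ Z^5.

∂_1: C_1 → C_0 maps an edge to its endpoints' difference, ∂[p,q] = q − p.
The 8×13 boundary matrix has rank 6 and Smith normal form diag(1,1,1,1,1,1).

Boundary ∂_2: C_2 → C_1 sends each 2-simplex [p,q,r] to [q,r] − [p,r] + [p,q]. For instance
  ∂bcg = cg − bg + bc,
  ∂acd = cd − ad + ac.
As a 13×5 matrix over Z this has rank 5, with invariant factors (1,1,1,1,1).

From H_k ≅ ker(∂_k) / im(∂_{k+1}) we obtain:

  H_0: rank C_0 − rank ∂_1 = 8 − 6 = 2, and the invariant factors of ∂_1 are all 1, so H_0 ≅ Z^2.
  H_1: rank ker ∂_1 − rank ∂_2 = (13 − 6) − 5 = 2, and the invariant factors of ∂_2 are all 1, so H_1 ≅ Z^2.
  H_2: rank ker ∂_2 − rank ∂_3 = (5 − 5) − 0 = 0, and there is no ∂_3, so H_2 ≅ 0.

As a check, the Euler characteristic is 8 − 13 + 5 = 0, which agrees with 2 − 2 + 0 = 0.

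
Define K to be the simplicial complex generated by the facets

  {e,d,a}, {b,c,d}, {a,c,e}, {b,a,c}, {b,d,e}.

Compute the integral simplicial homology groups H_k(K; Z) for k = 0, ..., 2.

K has 5 vertices, 10 edges, 5 triangles.
rank ∂_0 = 0, rank ∂_1 = 4 ⇒ b_0 = 5 − 0 − 4 = 1; all invariant factors of ∂_1 are 1 so no torsion. So H_0 = Z.
rank ∂_1 = 4, rank ∂_2 = 5 ⇒ b_1 = 10 − 4 − 5 = 1; all invariant factors of ∂_2 are 1 so no torsion. So H_1 = Z.
rank ∂_2 = 5, rank ∂_3 = 0 ⇒ b_2 = 5 − 5 − 0 = 0. So H_2 = 0.

H_0 ≅ Z,  H_1 ≅ Z,  H_2 = 0.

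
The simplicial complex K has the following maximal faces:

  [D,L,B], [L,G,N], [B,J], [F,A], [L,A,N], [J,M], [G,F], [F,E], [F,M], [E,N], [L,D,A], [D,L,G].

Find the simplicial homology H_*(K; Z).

Take the total order A < B < D < E < F < G < J < L < M < N on the vertex set. Then K (dimension 2) consists of the simplices:

  0-simplices (10): A, B, D, E, F, G, J, L, M, N
  1-simplices (17): AD, AF, AL, AN, BD, BJ, BL, DG, DL, EF, EN, FG, FM, GL, GN, JM, LN
  2-simplices (5): ADL, ALN, BDL, DGL, GLN

giving chain groups C_0 ≅ Z^10, C_1 ≅ Z^17, C_2 ≅ Z^5.

The boundary map ∂_1: C_1 → C_0 sends each edge [p,q] (with p < q) to q − p. For instance
  ∂AN = N − A.
The 10×17 boundary matrix has rank 9 and Smith normal form diag(1,1,1,1,1,1,1,1,1).

The boundary map ∂_2: C_2 → C_1 acts by ∂[p,q,r] = [q,r] − [p,r] + [p,q]. For instance
  ∂GLN = LN − GN + GL,
  ∂BDL = DL − BL + BD.
As a 17×5 matrix over Z this has rank 5, with invariant factors (1,1,1,1,1).

Reading off H_k = ker ∂_k / im ∂_{k+1}:

  H_0: rank C_0 − rank ∂_1 = 10 − 9 = 1, and the invariant factors of ∂_1 are all 1, so H_0 = Z.
  H_1: rank ker ∂_1 − rank ∂_2 = (17 − 9) − 5 = 3, and the invariant factors of ∂_2 are all 1, so H_1 = Z^3.
  H_2: rank ker ∂_2 − rank ∂_3 = (5 − 5) − 0 = 0, and there is no ∂_3, so H_2 = 0.

H_0 = Z,  H_1 = Z^3,  H_2 = 0.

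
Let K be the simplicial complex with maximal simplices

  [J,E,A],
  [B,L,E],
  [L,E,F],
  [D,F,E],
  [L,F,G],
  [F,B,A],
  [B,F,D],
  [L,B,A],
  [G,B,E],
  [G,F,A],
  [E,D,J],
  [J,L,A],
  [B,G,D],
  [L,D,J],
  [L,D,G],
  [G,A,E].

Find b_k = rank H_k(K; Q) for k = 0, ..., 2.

b_0 = 1, b_1 = 2, b_2 = 1.

Order the vertices as A < B < D < E < F < G < J < L. Listing each simplex with vertices in this order, K has dimension 2 with simplices:

  0-simplices (8): A, B, D, E, F, G, J, L
  1-simplices (24): AB, AE, AF, AG, AJ, AL, BD, BE, BF, BG, BL, DE, DF, DG, DJ, DL, EF, EG, EJ, EL, FG, FL, GL, JL
  2-simplices (16): ABF, ABL, AEG, AEJ, AFG, AJL, BDF, BDG, BEG, BEL, DEF, DEJ, DGL, DJL, EFL, FGL

so the chain groups are C_0 ≅ Z^8, C_1 ≅ Z^24, C_2 ≅ Z^16.

Boundary ∂_1: C_1 → C_0 sends each edge [p,q] (with p < q) to q − p. For instance
  ∂GL = L − G.
As a 8×24 matrix over Z this has rank 7, with invariant factors (1,1,1,1,1,1,1).

∂_2: C_2 → C_1 maps a triangle to the signed sum of its edges. For instance
  ∂FGL = GL − FL + FG,
  ∂BDG = DG − BG + BD.
This gives a 24×16 integer matrix of rank 15; reducing to Smith normal form yields diagonal entries (1,1,1,1,1,1,1,1,1,1,1,1,1,1,1).

Computing H_k = (kernel of ∂_k) / (image of ∂_{k+1}):

  H_0: rank C_0 − rank ∂_1 = 8 − 7 = 1, and the invariant factors of ∂_1 are all 1, so H_0 = Z.
  H_1: rank ker ∂_1 − rank ∂_2 = (24 − 7) − 15 = 2, and the invariant factors of ∂_2 are all 1, so H_1 = Z^2.
  H_2: rank ker ∂_2 − rank ∂_3 = (16 − 15) − 0 = 1, and there is no ∂_3, so H_2 = Z.

Hence the Betti numbers are b_0 = 1, b_1 = 2, b_2 = 1.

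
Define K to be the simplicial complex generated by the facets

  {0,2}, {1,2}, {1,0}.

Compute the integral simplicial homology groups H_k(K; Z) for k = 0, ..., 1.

K has 3 vertices, 3 edges.
rank ∂_0 = 0, rank ∂_1 = 2 ⇒ b_0 = 3 − 0 − 2 = 1; all invariant factors of ∂_1 are 1 so no torsion. So H_0 ≅ Z.
rank ∂_1 = 2, rank ∂_2 = 0 ⇒ b_1 = 3 − 2 − 0 = 1. So H_1 ≅ Z.

H_0 = Z,  H_1 = Z.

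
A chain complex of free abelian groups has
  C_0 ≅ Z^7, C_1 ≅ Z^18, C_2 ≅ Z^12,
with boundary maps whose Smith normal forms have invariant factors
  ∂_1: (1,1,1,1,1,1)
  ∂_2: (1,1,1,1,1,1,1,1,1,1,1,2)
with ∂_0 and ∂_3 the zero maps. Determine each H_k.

H_0 ≅ Z,  H_1 ≅ Z/2,  H_2 = 0.

H_0: b_0 = 7 − 0 − 6 = 1; torsion from ∂_1 factors > 1: none. So H_0 ≅ Z.
H_1: b_1 = 18 − 6 − 12 = 0; torsion from ∂_2 factors > 1: [2]. So H_1 ≅ Z/2.
H_2: b_2 = 12 − 12 − 0 = 0; torsion from ∂_3 factors > 1: none. So H_2 ≅ 0.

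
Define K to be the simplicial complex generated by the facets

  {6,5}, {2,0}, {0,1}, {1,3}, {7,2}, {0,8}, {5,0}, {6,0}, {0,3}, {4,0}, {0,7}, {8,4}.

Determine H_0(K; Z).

Fix the vertex order 0 < 1 < 2 < 3 < 4 < 5 < 6 < 7 < 8 and write every simplex with vertices in increasing order. Then dim K = 1 and the simplices of K are:

  0-simplices (9): [0], [1], [2], [3], [4], [5], [6], [7], [8]
  1-simplices (12): [0,1], [0,2], [0,3], [0,4], [0,5], [0,6], [0,7], [0,8], [1,3], [2,7], [4,8], [5,6]

giving chain groups C_0 ≅ Z^9, C_1 ≅ Z^12.

Boundary ∂_1: C_1 → C_0 maps an edge to its endpoints' difference, ∂[p,q] = q − p. For instance
  ∂[0,1] = [1] − [0].
This gives a 9×12 integer matrix of rank 8; reducing to Smith normal form yields diagonal entries (1,1,1,1,1,1,1,1).

Computing H_k = (kernel of ∂_k) / (image of ∂_{k+1}):

  H_0: rank C_0 − rank ∂_1 = 9 − 8 = 1, and the invariant factors of ∂_1 are all 1, so H_0 = Z.

(K is a triangulation of a wedge of 4 circles.)

H_0 = Z.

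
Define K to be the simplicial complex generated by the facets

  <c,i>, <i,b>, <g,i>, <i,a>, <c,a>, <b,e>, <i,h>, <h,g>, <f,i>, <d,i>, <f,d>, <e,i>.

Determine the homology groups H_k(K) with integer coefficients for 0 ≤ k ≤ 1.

Take the total order a < b < c < d < e < f < g < h < i on the vertex set. Then K (dimension 1) consists of the simplices:

  0-simplices (9): a, b, c, d, e, f, g, h, i
  1-simplices (12): ac, ai, be, bi, ci, df, di, ei, fi, gh, gi, hi

Hence C_0 ≅ Z^9, C_1 ≅ Z^12.

Boundary ∂_1: C_1 → C_0 sends each edge [p,q] (with p < q) to q − p. For instance
  ∂ac = c − a.
The resulting 9×12 matrix has rank 8, and its Smith normal form has invariant factors (1,1,1,1,1,1,1,1).

Now H_k = ker ∂_k / im ∂_{k+1}, so:

  H_0: rank C_0 − rank ∂_1 = 9 − 8 = 1, and the invariant factors of ∂_1 are all 1, so H_0 = Z.
  H_1: rank ker ∂_1 − rank ∂_2 = (12 − 8) − 0 = 4, and there is no ∂_2, so H_1 = Z^4.

H_0 = Z,  H_1 = Z^4.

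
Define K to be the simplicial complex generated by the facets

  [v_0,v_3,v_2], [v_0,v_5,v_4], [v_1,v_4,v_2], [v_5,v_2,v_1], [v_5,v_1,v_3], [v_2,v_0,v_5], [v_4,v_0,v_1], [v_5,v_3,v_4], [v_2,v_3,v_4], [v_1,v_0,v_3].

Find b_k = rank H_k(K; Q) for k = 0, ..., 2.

Fix the vertex order v_0 < v_1 < v_2 < v_3 < v_4 < v_5 and write every simplex with vertices in increasing order. Then dim K = 2 and the simplices of K are:

  0-simplices (6): [v_0], [v_1], [v_2], [v_3], [v_4], [v_5]
  1-simplices (15): (15 of them)
  2-simplices (10): [v_0,v_1,v_3], [v_0,v_1,v_4], [v_0,v_2,v_3], [v_0,v_2,v_5], [v_0,v_4,v_5], [v_1,v_2,v_4], [v_1,v_2,v_5], [v_1,v_3,v_5], [v_2,v_3,v_4], [v_3,v_4,v_5]

giving chain groups C_0 ≅ Z^6, C_1 ≅ Z^15, C_2 ≅ Z^10.

Boundary ∂_1: C_1 → C_0 is given by ∂[p,q] = [q] − [p].
This gives a 6×15 integer matrix of rank 5; reducing to Smith normal form yields diagonal entries (1,1,1,1,1).

The boundary map ∂_2: C_2 → C_1 maps a triangle to the signed sum of its edges. For instance
  ∂[v_0,v_1,v_4] = [v_1,v_4] − [v_0,v_4] + [v_0,v_1],
  ∂[v_0,v_1,v_3] = [v_1,v_3] − [v_0,v_3] + [v_0,v_1].
As a 15×10 matrix over Z this has rank 10, with invariant factors (1,1,1,1,1,1,1,1,1,2).

Computing H_k = (kernel of ∂_k) / (image of ∂_{k+1}):

  H_0: rank C_0 − rank ∂_1 = 6 − 5 = 1, and the invariant factors of ∂_1 are all 1, so H_0 = Z.
  H_1: rank ker ∂_1 − rank ∂_2 = (15 − 5) − 10 = 0, and ∂_2 has invariant factor 2 > 1, so H_1 = Z/2.
  H_2: rank ker ∂_2 − rank ∂_3 = (10 − 10) − 0 = 0, and there is no ∂_3, so H_2 = 0.

As a check, the Euler characteristic is 6 − 15 + 10 = 1, which agrees with 1 − 0 + 0 = 1.

Hence the Betti numbers are b_0 = 1, b_1 = 0, b_2 = 0.

b_0 = 1, b_1 = 0, b_2 = 0.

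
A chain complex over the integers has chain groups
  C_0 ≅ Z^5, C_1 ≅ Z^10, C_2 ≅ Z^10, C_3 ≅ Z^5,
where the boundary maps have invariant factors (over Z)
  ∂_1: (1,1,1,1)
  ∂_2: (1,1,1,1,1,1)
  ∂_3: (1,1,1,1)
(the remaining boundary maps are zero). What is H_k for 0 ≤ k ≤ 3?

H_0: b_0 = 5 − 0 − 4 = 1; torsion from ∂_1 factors > 1: none. So H_0 ≅ Z.
H_1: b_1 = 10 − 4 − 6 = 0; torsion from ∂_2 factors > 1: none. So H_1 ≅ 0.
H_2: b_2 = 10 − 6 − 4 = 0; torsion from ∂_3 factors > 1: none. So H_2 ≅ 0.
H_3: b_3 = 5 − 4 − 0 = 1; torsion from ∂_4 factors > 1: none. So H_3 ≅ Z.

H_0 ≅ Z,  H_1 = 0,  H_2 = 0,  H_3 ≅ Z.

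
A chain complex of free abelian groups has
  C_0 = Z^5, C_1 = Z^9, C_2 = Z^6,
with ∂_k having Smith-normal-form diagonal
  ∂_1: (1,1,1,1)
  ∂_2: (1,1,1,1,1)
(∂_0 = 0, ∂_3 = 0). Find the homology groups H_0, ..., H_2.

H_0 = Z,  H_1 = 0,  H_2 = Z.

H_0: b_0 = 5 − 0 − 4 = 1; torsion from ∂_1 factors > 1: none. So H_0 = Z.
H_1: b_1 = 9 − 4 − 5 = 0; torsion from ∂_2 factors > 1: none. So H_1 = 0.
H_2: b_2 = 6 − 5 − 0 = 1; torsion from ∂_3 factors > 1: none. So H_2 = Z.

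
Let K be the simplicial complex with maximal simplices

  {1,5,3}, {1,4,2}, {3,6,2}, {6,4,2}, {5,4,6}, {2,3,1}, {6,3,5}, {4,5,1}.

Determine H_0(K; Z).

H_0 = Z.

Take the total order 1 < 2 < 3 < 4 < 5 < 6 on the vertex set. Then K (dimension 2) consists of the simplices:

  0-simplices (6): [1], [2], [3], [4], [5], [6]
  1-simplices (12): [1,2], [1,3], [1,4], [1,5], [2,3], [2,4], [2,6], [3,5], [3,6], [4,5], [4,6], [5,6]
  2-simplices (8): [1,2,3], [1,2,4], [1,3,5], [1,4,5], [2,3,6], [2,4,6], [3,5,6], [4,5,6]

giving chain groups C_0 ≅ Z^6, C_1 ≅ Z^12, C_2 ≅ Z^8.

Boundary ∂_1: C_1 → C_0 maps an edge to its endpoints' difference, ∂[p,q] = q − p.
The 6×12 boundary matrix has rank 5 and Smith normal form diag(1,1,1,1,1).

∂_2: C_2 → C_1 maps a triangle to the signed sum of its edges. For instance
  ∂[3,5,6] = [5,6] − [3,6] + [3,5],
  ∂[2,4,6] = [4,6] − [2,6] + [2,4].
This gives a 12×8 integer matrix of rank 7; reducing to Smith normal form yields diagonal entries (1,1,1,1,1,1,1).

Computing H_k = (kernel of ∂_k) / (image of ∂_{k+1}):

  H_0: rank C_0 − rank ∂_1 = 6 − 5 = 1, and the invariant factors of ∂_1 are all 1, so H_0 ≅ Z.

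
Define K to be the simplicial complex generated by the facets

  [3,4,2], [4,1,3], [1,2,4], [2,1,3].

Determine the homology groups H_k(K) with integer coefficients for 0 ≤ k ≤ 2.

H_0 ≅ Z,  H_1 = 0,  H_2 ≅ Z.

K has 4 vertices, 6 edges, 4 triangles.
rank ∂_0 = 0, rank ∂_1 = 3 ⇒ b_0 = 4 − 0 − 3 = 1; all invariant factors of ∂_1 are 1 so no torsion. So H_0 ≅ Z.
rank ∂_1 = 3, rank ∂_2 = 3 ⇒ b_1 = 6 − 3 − 3 = 0; all invariant factors of ∂_2 are 1 so no torsion. So H_1 ≅ 0.
rank ∂_2 = 3, rank ∂_3 = 0 ⇒ b_2 = 4 − 3 − 0 = 1. So H_2 ≅ Z.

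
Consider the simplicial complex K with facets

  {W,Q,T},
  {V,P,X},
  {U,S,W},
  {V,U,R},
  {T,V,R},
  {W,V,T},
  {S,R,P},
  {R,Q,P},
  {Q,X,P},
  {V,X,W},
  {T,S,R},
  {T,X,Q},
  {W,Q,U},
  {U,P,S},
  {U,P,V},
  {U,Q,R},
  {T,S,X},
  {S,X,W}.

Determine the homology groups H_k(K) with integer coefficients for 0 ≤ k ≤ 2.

H_0 = Z,  H_1 = Z ⊕ Z/2,  H_2 = 0.

Order the vertices as P < Q < R < S < T < U < V < W < X. Listing each simplex with vertices in this order, K has dimension 2 with simplices:

  0-simplices (9): P, Q, R, S, T, U, V, W, X
  1-simplices (27): PQ, PR, PS, PU, PV, PX, QR, QT, QU, QW, QX, RS, RT, RU, RV, ST, SU, SW, SX, TV, TW, TX, UV, UW, VW, VX, WX
  2-simplices (18): PQR, PQX, PRS, PSU, PUV, PVX, QRU, QTW, QTX, QUW, RST, RTV, RUV, STX, SUW, SWX, TVW, VWX

Hence C_0 ≅ Z^9, C_1 ≅ Z^27, C_2 ≅ Z^18.

∂_1: C_1 → C_0 maps an edge to its endpoints' difference, ∂[p,q] = q − p. For instance
  ∂VW = W − V.
The 9×27 boundary matrix has rank 8 and Smith normal form diag(1,1,1,1,1,1,1,1).

Boundary ∂_2: C_2 → C_1 sends each 2-simplex [p,q,r] to [q,r] − [p,r] + [p,q]. For instance
  ∂QTX = TX − QX + QT,
  ∂QTW = TW − QW + QT.
As a 27×18 matrix over Z this has rank 18, with invariant factors (1,1,1,1,1,1,1,1,1,1,1,1,1,1,1,1,1,2).

Now H_k = ker ∂_k / im ∂_{k+1}, so:

  H_0: rank C_0 − rank ∂_1 = 9 − 8 = 1, and the invariant factors of ∂_1 are all 1, so H_0 ≅ Z.
  H_1: rank ker ∂_1 − rank ∂_2 = (27 − 8) − 18 = 1, and ∂_2 has invariant factor 2 > 1, so H_1 ≅ Z ⊕ Z/2.
  H_2: rank ker ∂_2 − rank ∂_3 = (18 − 18) − 0 = 0, and there is no ∂_3, so H_2 ≅ 0.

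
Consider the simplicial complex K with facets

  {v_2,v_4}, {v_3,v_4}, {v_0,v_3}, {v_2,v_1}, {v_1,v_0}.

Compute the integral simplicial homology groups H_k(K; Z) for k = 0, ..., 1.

Take the total order v_0 < v_1 < v_2 < v_3 < v_4 on the vertex set. Then K (dimension 1) consists of the simplices:

  0-simplices (5): [v_0], [v_1], [v_2], [v_3], [v_4]
  1-simplices (5): [v_0,v_1], [v_0,v_3], [v_1,v_2], [v_2,v_4], [v_3,v_4]

Hence C_0 ≅ Z^5, C_1 ≅ Z^5.

∂_1: C_1 → C_0 sends each edge [p,q] (with p < q) to q − p.
The 5×5 boundary matrix has rank 4 and Smith normal form diag(1,1,1,1).

Reading off H_k = ker ∂_k / im ∂_{k+1}:

  H_0: rank C_0 − rank ∂_1 = 5 − 4 = 1, and the invariant factors of ∂_1 are all 1, so H_0 ≅ Z.
  H_1: rank ker ∂_1 − rank ∂_2 = (5 − 4) − 0 = 1, and there is no ∂_2, so H_1 ≅ Z.

As a check, the Euler characteristic is 5 − 5 = 0, which agrees with 1 − 1 = 0.

H_0 = Z,  H_1 = Z.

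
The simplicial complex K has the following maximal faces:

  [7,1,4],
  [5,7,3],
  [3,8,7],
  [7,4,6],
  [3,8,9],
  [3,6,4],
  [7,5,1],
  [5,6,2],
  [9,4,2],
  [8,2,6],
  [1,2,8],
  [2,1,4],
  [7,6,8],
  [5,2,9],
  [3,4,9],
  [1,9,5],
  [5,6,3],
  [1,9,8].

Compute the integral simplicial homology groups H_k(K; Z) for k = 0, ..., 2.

H_0 ≅ Z,  H_1 ≅ Z ⊕ Z/2,  H_2 = 0.

K has 9 vertices, 27 edges, 18 triangles.
rank ∂_0 = 0, rank ∂_1 = 8 ⇒ b_0 = 9 − 0 − 8 = 1; all invariant factors of ∂_1 are 1 so no torsion. So H_0 = Z.
rank ∂_1 = 8, rank ∂_2 = 18 ⇒ b_1 = 27 − 8 − 18 = 1; ∂_2 has invariant factor(s) [2] giving torsion. So H_1 = Z ⊕ Z/2.
rank ∂_2 = 18, rank ∂_3 = 0 ⇒ b_2 = 18 − 18 − 0 = 0. So H_2 = 0.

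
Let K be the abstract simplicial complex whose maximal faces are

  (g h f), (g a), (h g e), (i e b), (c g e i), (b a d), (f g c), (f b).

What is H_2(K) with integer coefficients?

Take the total order a < b < c < d < e < f < g < h < i on the vertex set. Then K (dimension 3) consists of the simplices:

  0-simplices (9): a, b, c, d, e, f, g, h, i
  1-simplices (18): ab, ad, ag, bd, be, bf, bi, ce, cf, cg, ci, eg, eh, ei, fg, fh, gh, gi
  2-simplices (9): abd, bei, ceg, cei, cfg, cgi, egh, egi, fgh
  3-simplices (1): cegi

Hence C_0 ≅ Z^9, C_1 ≅ Z^18, C_2 ≅ Z^9, C_3 ≅ Z^1.

∂_1: C_1 → C_0 maps an edge to its endpoints' difference, ∂[p,q] = q − p. For instance
  ∂bd = d − b.
This gives a 9×18 integer matrix of rank 8; reducing to Smith normal form yields diagonal entries (1,1,1,1,1,1,1,1).

Boundary ∂_2: C_2 → C_1 sends each 2-simplex [p,q,r] to [q,r] − [p,r] + [p,q]. For instance
  ∂fgh = gh − fh + fg,
  ∂cfg = fg − cg + cf.
The 18×9 boundary matrix has rank 8 and Smith normal form diag(1,1,1,1,1,1,1,1).

Boundary ∂_3: C_3 → C_2 sends each 3-simplex σ to the alternating sum Σ_i (−1)^i (σ with its i-th vertex removed). For instance
  ∂cegi = egi − cgi + cei − ceg.
The 9×1 boundary matrix has rank 1 and Smith normal form diag(1).

Computing H_k = (kernel of ∂_k) / (image of ∂_{k+1}):

  H_2: rank ker ∂_2 − rank ∂_3 = (9 − 8) − 1 = 0, and the invariant factors of ∂_3 are all 1, so H_2 = 0.

H_2 = 0.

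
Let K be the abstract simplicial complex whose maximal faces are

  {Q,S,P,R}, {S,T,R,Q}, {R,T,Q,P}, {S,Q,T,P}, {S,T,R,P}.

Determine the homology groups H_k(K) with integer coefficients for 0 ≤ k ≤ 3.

H_0 ≅ Z,  H_1 = 0,  H_2 = 0,  H_3 ≅ Z.

K has 5 vertices, 10 edges, 10 triangles, 5 3-simplices.
rank ∂_0 = 0, rank ∂_1 = 4 ⇒ b_0 = 5 − 0 − 4 = 1; all invariant factors of ∂_1 are 1 so no torsion. So H_0 = Z.
rank ∂_1 = 4, rank ∂_2 = 6 ⇒ b_1 = 10 − 4 − 6 = 0; all invariant factors of ∂_2 are 1 so no torsion. So H_1 = 0.
rank ∂_2 = 6, rank ∂_3 = 4 ⇒ b_2 = 10 − 6 − 4 = 0; all invariant factors of ∂_3 are 1 so no torsion. So H_2 = 0.
rank ∂_3 = 4, rank ∂_4 = 0 ⇒ b_3 = 5 − 4 − 0 = 1. So H_3 = Z.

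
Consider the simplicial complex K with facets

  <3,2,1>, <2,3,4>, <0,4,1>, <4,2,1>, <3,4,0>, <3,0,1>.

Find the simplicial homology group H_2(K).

Fix the vertex order 0 < 1 < 2 < 3 < 4 and write every simplex with vertices in increasing order. Then dim K = 2 and the simplices of K are:

  0-simplices (5): [0], [1], [2], [3], [4]
  1-simplices (9): [0,1], [0,3], [0,4], [1,2], [1,3], [1,4], [2,3], [2,4], [3,4]
  2-simplices (6): [0,1,3], [0,1,4], [0,3,4], [1,2,3], [1,2,4], [2,3,4]

giving chain groups C_0 ≅ Z^5, C_1 ≅ Z^9, C_2 ≅ Z^6.

∂_1: C_1 → C_0 maps an edge to its endpoints' difference, ∂[p,q] = q − p. For instance
  ∂[2,3] = [3] − [2].
The 5×9 boundary matrix has rank 4 and Smith normal form diag(1,1,1,1).

The boundary map ∂_2: C_2 → C_1 acts by ∂[p,q,r] = [q,r] − [p,r] + [p,q]. For instance
  ∂[0,1,3] = [1,3] − [0,3] + [0,1],
  ∂[1,2,3] = [2,3] − [1,3] + [1,2].
The resulting 9×6 matrix has rank 5, and its Smith normal form has invariant factors (1,1,1,1,1).

Computing H_k = (kernel of ∂_k) / (image of ∂_{k+1}):

  H_2: rank ker ∂_2 − rank ∂_3 = (6 − 5) − 0 = 1, and there is no ∂_3, so H_2 = Z.

H_2 ≅ Z.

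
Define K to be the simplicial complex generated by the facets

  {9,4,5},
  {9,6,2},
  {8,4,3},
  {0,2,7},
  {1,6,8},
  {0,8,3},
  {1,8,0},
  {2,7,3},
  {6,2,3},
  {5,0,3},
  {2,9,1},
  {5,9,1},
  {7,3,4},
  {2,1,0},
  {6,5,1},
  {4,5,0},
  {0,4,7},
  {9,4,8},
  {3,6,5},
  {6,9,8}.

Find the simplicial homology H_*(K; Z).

We work with the vertex ordering 0 < 1 < 2 < 3 < 4 < 5 < 6 < 7 < 8 < 9. The simplices of K, each written with vertices in increasing order, are:

  0-simplices (10): [0], [1], [2], [3], [4], [5], [6], [7], [8], [9]
  1-simplices (30): (30 of them)
  2-simplices (20): (20 of them)

so the chain groups are C_0 ≅ Z^10, C_1 ≅ Z^30, C_2 ≅ Z^20.

The boundary map ∂_1: C_1 → C_0 is given by ∂[p,q] = [q] − [p]. For instance
  ∂[2,7] = [7] − [2].
This gives a 10×30 integer matrix of rank 9; reducing to Smith normal form yields diagonal entries (1,1,1,1,1,1,1,1,1).

∂_2: C_2 → C_1 acts by ∂[p,q,r] = [q,r] − [p,r] + [p,q]. For instance
  ∂[1,2,9] = [2,9] − [1,9] + [1,2],
  ∂[0,2,7] = [2,7] − [0,7] + [0,2].
The 30×20 boundary matrix has rank 20 and Smith normal form diag(1,1,1,1,1,1,1,1,1,1,1,1,1,1,1,1,1,1,1,2).

Now H_k = ker ∂_k / im ∂_{k+1}, so:

  H_0: rank C_0 − rank ∂_1 = 10 − 9 = 1, and the invariant factors of ∂_1 are all 1, so H_0 ≅ Z.
  H_1: rank ker ∂_1 − rank ∂_2 = (30 − 9) − 20 = 1, and ∂_2 has invariant factor 2 > 1, so H_1 ≅ Z ⊕ Z/2Z.
  H_2: rank ker ∂_2 − rank ∂_3 = (20 − 20) − 0 = 0, and there is no ∂_3, so H_2 ≅ 0.

As a check, the Euler characteristic is 10 − 30 + 20 = 0, which agrees with 1 − 1 + 0 = 0.

H_0 = Z,  H_1 = Z ⊕ Z/2Z,  H_2 = 0.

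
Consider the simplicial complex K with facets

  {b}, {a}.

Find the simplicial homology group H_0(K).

Take the total order a < b on the vertex set. Then K (dimension 0) consists of the simplices:

  0-simplices (2): a, b

Hence C_0 ≅ Z^2.

Now H_k = ker ∂_k / im ∂_{k+1}, so:

  H_0: rank C_0 − rank ∂_1 = 2 − 0 = 2, and there is no ∂_1, so H_0 ≅ Z^2.

H_0 ≅ Z^2.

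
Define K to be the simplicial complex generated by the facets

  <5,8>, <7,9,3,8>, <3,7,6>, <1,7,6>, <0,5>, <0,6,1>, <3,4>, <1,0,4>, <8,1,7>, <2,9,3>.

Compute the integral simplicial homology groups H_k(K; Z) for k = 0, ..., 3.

H_0 = Z,  H_1 = Z^2,  H_2 = 0,  H_3 = 0.

Take the total order 0 < 1 < 2 < 3 < 4 < 5 < 6 < 7 < 8 < 9 on the vertex set. Then K (dimension 3) consists of the simplices:

  0-simplices (10): [0], [1], [2], [3], [4], [5], [6], [7], [8], [9]
  1-simplices (20): [0,1], [0,4], [0,5], [0,6], [1,4], [1,6], [1,7], [1,8], [2,3], [2,9], [3,4], [3,6], [3,7], [3,8], [3,9], [5,8], [6,7], [7,8], [7,9], [8,9]
  2-simplices (10): [0,1,4], [0,1,6], [1,6,7], [1,7,8], [2,3,9], [3,6,7], [3,7,8], [3,7,9], [3,8,9], [7,8,9]
  3-simplices (1): [3,7,8,9]

giving chain groups C_0 ≅ Z^10, C_1 ≅ Z^20, C_2 ≅ Z^10, C_3 ≅ Z^1.

∂_1: C_1 → C_0 sends each edge [p,q] (with p < q) to q − p.
This gives a 10×20 integer matrix of rank 9; reducing to Smith normal form yields diagonal entries (1,1,1,1,1,1,1,1,1).

The boundary map ∂_2: C_2 → C_1 maps a triangle to the signed sum of its edges. For instance
  ∂[3,6,7] = [6,7] − [3,7] + [3,6],
  ∂[1,7,8] = [7,8] − [1,8] + [1,7].
The 20×10 boundary matrix has rank 9 and Smith normal form diag(1,1,1,1,1,1,1,1,1).

The boundary map ∂_3: C_3 → C_2 sends each 3-simplex σ to the alternating sum Σ_i (−1)^i (σ with its i-th vertex removed). For instance
  ∂[3,7,8,9] = [7,8,9] − [3,8,9] + [3,7,9] − [3,7,8].
The resulting 10×1 matrix has rank 1, and its Smith normal form has invariant factors (1).

From H_k ≅ ker(∂_k) / im(∂_{k+1}) we obtain:

  H_0: rank C_0 − rank ∂_1 = 10 − 9 = 1, and the invariant factors of ∂_1 are all 1, so H_0 = Z.
  H_1: rank ker ∂_1 − rank ∂_2 = (20 − 9) − 9 = 2, and the invariant factors of ∂_2 are all 1, so H_1 = Z^2.
  H_2: rank ker ∂_2 − rank ∂_3 = (10 − 9) − 1 = 0, and the invariant factors of ∂_3 are all 1, so H_2 = 0.
  H_3: rank ker ∂_3 − rank ∂_4 = (1 − 1) − 0 = 0, and there is no ∂_4, so H_3 = 0.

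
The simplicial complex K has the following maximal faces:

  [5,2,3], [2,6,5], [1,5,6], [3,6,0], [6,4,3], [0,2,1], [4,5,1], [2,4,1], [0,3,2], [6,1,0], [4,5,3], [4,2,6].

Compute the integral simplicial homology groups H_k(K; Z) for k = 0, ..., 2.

H_0 = Z,  H_1 = Z/2,  H_2 = 0.

Take the total order 0 < 1 < 2 < 3 < 4 < 5 < 6 on the vertex set. Then K (dimension 2) consists of the simplices:

  0-simplices (7): [0], [1], [2], [3], [4], [5], [6]
  1-simplices (18): [0,1], [0,2], [0,3], [0,6], [1,2], [1,4], [1,5], [1,6], [2,3], [2,4], [2,5], [2,6], [3,4], [3,5], [3,6], [4,5], [4,6], [5,6]
  2-simplices (12): [0,1,2], [0,1,6], [0,2,3], [0,3,6], [1,2,4], [1,4,5], [1,5,6], [2,3,5], [2,4,6], [2,5,6], [3,4,5], [3,4,6]

Hence C_0 ≅ Z^7, C_1 ≅ Z^18, C_2 ≅ Z^12.

∂_1: C_1 → C_0 sends each edge [p,q] (with p < q) to q − p. For instance
  ∂[1,6] = [6] − [1].
The 7×18 boundary matrix has rank 6 and Smith normal form diag(1,1,1,1,1,1).

Boundary ∂_2: C_2 → C_1 maps a triangle to the signed sum of its edges. For instance
  ∂[1,5,6] = [5,6] − [1,6] + [1,5],
  ∂[1,4,5] = [4,5] − [1,5] + [1,4].
The resulting 18×12 matrix has rank 12, and its Smith normal form has invariant factors (1,1,1,1,1,1,1,1,1,1,1,2).

Reading off H_k = ker ∂_k / im ∂_{k+1}:

  H_0: rank C_0 − rank ∂_1 = 7 − 6 = 1, and the invariant factors of ∂_1 are all 1, so H_0 ≅ Z.
  H_1: rank ker ∂_1 − rank ∂_2 = (18 − 6) − 12 = 0, and ∂_2 has invariant factor 2 > 1, so H_1 ≅ Z/2.
  H_2: rank ker ∂_2 − rank ∂_3 = (12 − 12) − 0 = 0, and there is no ∂_3, so H_2 ≅ 0.

As a check, the Euler characteristic is 7 − 18 + 12 = 1, which agrees with 1 − 0 + 0 = 1.
(K is a triangulation of the real projective plane RP^2.)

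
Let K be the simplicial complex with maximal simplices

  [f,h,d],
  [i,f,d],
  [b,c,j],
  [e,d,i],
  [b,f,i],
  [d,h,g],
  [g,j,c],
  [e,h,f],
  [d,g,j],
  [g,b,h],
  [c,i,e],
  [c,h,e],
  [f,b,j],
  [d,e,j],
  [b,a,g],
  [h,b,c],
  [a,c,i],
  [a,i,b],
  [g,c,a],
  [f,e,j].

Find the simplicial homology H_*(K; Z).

Take the total order a < b < c < d < e < f < g < h < i < j on the vertex set. Then K (dimension 2) consists of the simplices:

  0-simplices (10): a, b, c, d, e, f, g, h, i, j
  1-simplices (30): ab, ac, ag, ai, bc, bf, bg, bh, bi, bj, ce, cg, ch, ci, cj, de, df, dg, dh, di, dj, ef, eh, ei, ej, fh, fi, fj, gh, gj
  2-simplices (20): abg, abi, acg, aci, bch, bcj, bfi, bfj, bgh, ceh, cei, cgj, dei, dej, dfh, dfi, dgh, dgj, efh, efj

so the chain groups are C_0 ≅ Z^10, C_1 ≅ Z^30, C_2 ≅ Z^20.

∂_1: C_1 → C_0 is given by ∂[p,q] = [q] − [p].
The resulting 10×30 matrix has rank 9, and its Smith normal form has invariant factors (1,1,1,1,1,1,1,1,1).

∂_2: C_2 → C_1 maps a triangle to the signed sum of its edges. For instance
  ∂dej = ej − dj + de,
  ∂acg = cg − ag + ac.
This gives a 30×20 integer matrix of rank 20; reducing to Smith normal form yields diagonal entries (1,1,1,1,1,1,1,1,1,1,1,1,1,1,1,1,1,1,1,2).

Reading off H_k = ker ∂_k / im ∂_{k+1}:

  H_0: rank C_0 − rank ∂_1 = 10 − 9 = 1, and the invariant factors of ∂_1 are all 1, so H_0 ≅ Z.
  H_1: rank ker ∂_1 − rank ∂_2 = (30 − 9) − 20 = 1, and ∂_2 has invariant factor 2 > 1, so H_1 ≅ Z ⊕ Z/2Z.
  H_2: rank ker ∂_2 − rank ∂_3 = (20 − 20) − 0 = 0, and there is no ∂_3, so H_2 ≅ 0.

H_0 = Z,  H_1 = Z ⊕ Z/2Z,  H_2 = 0.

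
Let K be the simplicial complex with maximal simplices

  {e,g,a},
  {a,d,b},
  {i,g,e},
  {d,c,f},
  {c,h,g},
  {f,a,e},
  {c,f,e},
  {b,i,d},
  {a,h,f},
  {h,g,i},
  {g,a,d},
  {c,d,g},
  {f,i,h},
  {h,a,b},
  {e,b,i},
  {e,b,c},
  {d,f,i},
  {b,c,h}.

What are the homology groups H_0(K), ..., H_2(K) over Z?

H_0 = Z,  H_1 = Z^2,  H_2 = Z.

K has 9 vertices, 27 edges, 18 triangles.
rank ∂_0 = 0, rank ∂_1 = 8 ⇒ b_0 = 9 − 0 − 8 = 1; all invariant factors of ∂_1 are 1 so no torsion. So H_0 ≅ Z.
rank ∂_1 = 8, rank ∂_2 = 17 ⇒ b_1 = 27 − 8 − 17 = 2; all invariant factors of ∂_2 are 1 so no torsion. So H_1 ≅ Z^2.
rank ∂_2 = 17, rank ∂_3 = 0 ⇒ b_2 = 18 − 17 − 0 = 1. So H_2 ≅ Z.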